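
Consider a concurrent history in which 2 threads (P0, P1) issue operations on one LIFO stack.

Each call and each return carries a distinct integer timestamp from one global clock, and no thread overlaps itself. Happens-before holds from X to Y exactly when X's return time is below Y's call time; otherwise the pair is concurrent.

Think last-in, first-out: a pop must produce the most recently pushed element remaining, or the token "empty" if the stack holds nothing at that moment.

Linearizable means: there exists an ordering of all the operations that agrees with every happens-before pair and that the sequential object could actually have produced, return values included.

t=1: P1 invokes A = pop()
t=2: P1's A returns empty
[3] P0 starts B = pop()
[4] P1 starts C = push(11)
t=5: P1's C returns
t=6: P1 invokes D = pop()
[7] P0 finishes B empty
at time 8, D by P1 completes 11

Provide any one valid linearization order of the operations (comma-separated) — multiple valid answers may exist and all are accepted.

A, B, C, D

step 1: A pop() → empty — stack <>
step 2: B pop() → empty — stack <>
step 3: C push(11) — stack <11>
step 4: D pop() → 11 — stack <>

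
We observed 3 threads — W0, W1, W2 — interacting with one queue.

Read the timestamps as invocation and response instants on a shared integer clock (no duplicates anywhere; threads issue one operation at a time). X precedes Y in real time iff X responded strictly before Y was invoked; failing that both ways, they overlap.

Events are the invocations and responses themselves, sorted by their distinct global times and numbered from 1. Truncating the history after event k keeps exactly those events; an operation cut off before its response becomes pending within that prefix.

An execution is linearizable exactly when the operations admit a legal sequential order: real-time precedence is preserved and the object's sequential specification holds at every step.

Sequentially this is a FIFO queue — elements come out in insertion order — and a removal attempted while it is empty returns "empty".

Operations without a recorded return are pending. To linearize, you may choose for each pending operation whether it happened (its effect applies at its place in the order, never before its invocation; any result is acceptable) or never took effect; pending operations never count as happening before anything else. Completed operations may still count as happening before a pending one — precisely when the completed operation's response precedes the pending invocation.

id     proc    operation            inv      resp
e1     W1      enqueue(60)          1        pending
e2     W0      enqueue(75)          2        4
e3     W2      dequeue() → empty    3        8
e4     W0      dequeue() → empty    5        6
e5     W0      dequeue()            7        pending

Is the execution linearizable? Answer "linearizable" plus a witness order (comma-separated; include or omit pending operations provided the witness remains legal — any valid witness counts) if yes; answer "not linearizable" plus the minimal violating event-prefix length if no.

cut after 7 events: linearizable; cut after 8 events (e3 responds, time 8): not linearizable
real-time-consistent orders of the 3 completed operations: 3 — all fail the queue replay
including or dropping the 2 pending operations (e1, e5) in any combination fails
for example e2, e3, e4 (pending dropped) fails at step 2: e3 dequeue() → empty is not legal there
for example e2, e4, e3 (pending dropped) fails at step 2: e4 dequeue() → empty is not legal there

not linearizable — minimal violating prefix: 8 events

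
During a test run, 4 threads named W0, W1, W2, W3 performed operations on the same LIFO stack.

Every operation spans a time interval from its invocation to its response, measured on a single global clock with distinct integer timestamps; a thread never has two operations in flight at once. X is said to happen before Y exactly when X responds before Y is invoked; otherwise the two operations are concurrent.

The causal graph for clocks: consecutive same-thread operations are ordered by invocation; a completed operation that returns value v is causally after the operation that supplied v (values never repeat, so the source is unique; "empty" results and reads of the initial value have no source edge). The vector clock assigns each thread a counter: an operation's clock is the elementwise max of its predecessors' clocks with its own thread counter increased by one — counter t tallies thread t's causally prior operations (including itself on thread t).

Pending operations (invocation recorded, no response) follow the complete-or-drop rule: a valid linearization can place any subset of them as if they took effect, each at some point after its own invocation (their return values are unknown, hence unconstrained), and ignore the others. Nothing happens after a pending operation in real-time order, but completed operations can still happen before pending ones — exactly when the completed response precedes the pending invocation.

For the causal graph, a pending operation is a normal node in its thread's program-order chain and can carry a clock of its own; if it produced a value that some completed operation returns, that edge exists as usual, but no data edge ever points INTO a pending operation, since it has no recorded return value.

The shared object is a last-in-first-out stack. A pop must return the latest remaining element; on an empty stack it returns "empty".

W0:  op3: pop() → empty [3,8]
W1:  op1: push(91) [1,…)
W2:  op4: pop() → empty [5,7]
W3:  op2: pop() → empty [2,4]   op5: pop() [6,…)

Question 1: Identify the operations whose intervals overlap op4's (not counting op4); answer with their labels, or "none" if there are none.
op4 spans [5,7]; an op avoiding the whole window 5..7 is ordered, any other is concurrent
op1 [1,…): concurrent
op2 [2,4]: before
op3 [3,8]: concurrent
op5 [6,…): concurrent

op1, op3, op5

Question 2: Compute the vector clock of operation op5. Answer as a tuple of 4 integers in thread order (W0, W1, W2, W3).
root op op2, invoked 2: fresh clock plus W3's own tick → (0, 0, 0, 1)
root op op4, invoked 5: fresh clock plus W2's own tick → (0, 0, 1, 0)
root op op1, invoked 1: fresh clock plus W1's own tick → (0, 1, 0, 0)
root op op3, invoked 3: fresh clock plus W0's own tick → (1, 0, 0, 0)
op5, invoked 6, takes VC(op2)=(0, 0, 0, 1) under max, adds 1 for W3 → (0, 0, 0, 2)
target: VC(op5) = (0, 0, 0, 2)

(0, 0, 0, 2)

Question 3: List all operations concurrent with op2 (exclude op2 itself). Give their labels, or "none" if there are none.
op2 runs from 2 to 4; window-overlapping ops are concurrent
op1 [1,…): concurrent
op3 [3,8]: concurrent
op4 [5,7]: after
op5 [6,…): after

op1, op3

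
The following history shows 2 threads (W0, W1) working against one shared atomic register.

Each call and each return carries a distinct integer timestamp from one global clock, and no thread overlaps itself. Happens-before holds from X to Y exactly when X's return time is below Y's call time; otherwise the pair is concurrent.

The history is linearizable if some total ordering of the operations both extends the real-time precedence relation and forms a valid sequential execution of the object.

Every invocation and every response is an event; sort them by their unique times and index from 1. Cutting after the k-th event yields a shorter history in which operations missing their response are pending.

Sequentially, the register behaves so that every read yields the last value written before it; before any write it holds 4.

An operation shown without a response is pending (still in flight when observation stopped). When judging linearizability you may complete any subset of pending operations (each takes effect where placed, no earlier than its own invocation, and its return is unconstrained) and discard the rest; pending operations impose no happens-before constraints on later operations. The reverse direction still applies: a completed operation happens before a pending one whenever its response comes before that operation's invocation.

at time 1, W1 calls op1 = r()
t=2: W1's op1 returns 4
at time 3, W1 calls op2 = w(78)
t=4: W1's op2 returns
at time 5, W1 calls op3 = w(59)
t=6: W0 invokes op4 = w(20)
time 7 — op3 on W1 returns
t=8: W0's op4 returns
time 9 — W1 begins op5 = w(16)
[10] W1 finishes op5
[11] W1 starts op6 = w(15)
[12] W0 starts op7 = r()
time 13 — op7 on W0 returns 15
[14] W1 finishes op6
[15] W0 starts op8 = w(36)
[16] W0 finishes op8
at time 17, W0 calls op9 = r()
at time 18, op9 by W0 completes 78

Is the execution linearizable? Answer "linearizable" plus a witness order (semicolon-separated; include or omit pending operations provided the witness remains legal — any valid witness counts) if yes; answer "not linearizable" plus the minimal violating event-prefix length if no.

not linearizable — minimal violating prefix: 18 events

the violation lands at event 18, op9's response at time 18: events 1..17 linearize, events 1..18 do not
9 completed operations, 4 real-time-consistent orders — every atomic register replay fails
sample order op1, op2, op3, op4, op5, op6, op7, op8, op9 stalls at step 9 — op9 r() → 78 has no legal effect
sample order op1, op2, op3, op4, op5, op7, op6, op8, op9 stalls at step 6 — op7 r() → 15 has no legal effect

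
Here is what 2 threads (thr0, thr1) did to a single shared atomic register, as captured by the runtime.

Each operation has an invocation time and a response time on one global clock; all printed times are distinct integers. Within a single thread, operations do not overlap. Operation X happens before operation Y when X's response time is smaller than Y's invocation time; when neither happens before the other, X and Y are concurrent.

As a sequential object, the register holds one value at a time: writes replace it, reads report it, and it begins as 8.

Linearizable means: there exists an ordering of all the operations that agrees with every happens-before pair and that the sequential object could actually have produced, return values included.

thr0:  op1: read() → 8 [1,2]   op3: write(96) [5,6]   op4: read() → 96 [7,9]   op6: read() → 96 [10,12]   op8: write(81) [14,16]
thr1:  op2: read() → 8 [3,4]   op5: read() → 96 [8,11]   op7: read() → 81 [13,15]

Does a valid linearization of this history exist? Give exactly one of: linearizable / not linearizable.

linearizable

one valid linearization: op1, op2, op3, op4, op5, op6, op8, op7
1. op1 read() → 8, leaving value 8
2. op2 read() → 8, leaving value 8
3. op3 write(96), leaving value 96
4. op4 read() → 96, leaving value 96
5. op5 read() → 96, leaving value 96
6. op6 read() → 96, leaving value 96
7. op8 write(81), leaving value 81
8. op7 read() → 81, leaving value 81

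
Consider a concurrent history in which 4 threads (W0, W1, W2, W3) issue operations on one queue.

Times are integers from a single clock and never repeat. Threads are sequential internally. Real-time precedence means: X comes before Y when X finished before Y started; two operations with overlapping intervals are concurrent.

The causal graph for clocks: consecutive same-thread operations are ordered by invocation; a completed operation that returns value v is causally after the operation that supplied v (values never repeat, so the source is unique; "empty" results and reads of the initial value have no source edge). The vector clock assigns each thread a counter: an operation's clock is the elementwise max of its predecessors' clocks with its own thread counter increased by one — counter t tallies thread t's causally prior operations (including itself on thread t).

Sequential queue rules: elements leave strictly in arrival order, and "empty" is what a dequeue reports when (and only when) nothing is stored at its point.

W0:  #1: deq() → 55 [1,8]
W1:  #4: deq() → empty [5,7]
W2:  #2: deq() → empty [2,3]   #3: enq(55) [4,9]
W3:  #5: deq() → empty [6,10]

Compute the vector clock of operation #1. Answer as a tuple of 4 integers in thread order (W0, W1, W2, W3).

no predecessors for #5 (invoked 6): W3 increments from zero → (0, 0, 0, 1)
no predecessors for #2 (invoked 2): W2 increments from zero → (0, 0, 1, 0)
no predecessors for #4 (invoked 5): W1 increments from zero → (0, 1, 0, 0)
#3, invoked 4, takes VC(#2)=(0, 0, 1, 0) under max, adds 1 for W2 → (0, 0, 2, 0)
#1, invoked 1, takes VC(#3)=(0, 0, 2, 0) under max, adds 1 for W0 → (1, 0, 2, 0)
target: VC(#1) = (1, 0, 2, 0)

(1, 0, 2, 0)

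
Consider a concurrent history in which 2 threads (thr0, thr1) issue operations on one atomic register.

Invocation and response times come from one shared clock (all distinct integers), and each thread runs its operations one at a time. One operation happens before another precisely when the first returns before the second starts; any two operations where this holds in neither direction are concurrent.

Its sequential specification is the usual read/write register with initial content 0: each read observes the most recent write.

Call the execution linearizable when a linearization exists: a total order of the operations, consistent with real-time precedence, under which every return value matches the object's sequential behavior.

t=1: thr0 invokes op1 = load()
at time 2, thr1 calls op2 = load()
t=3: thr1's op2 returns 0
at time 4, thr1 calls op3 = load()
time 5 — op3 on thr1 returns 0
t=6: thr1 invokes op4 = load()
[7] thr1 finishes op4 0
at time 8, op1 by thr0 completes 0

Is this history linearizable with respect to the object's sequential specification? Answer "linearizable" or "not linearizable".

linearizable

a witness: op1, op2, op3, op4
step 1: op1 load() → 0 — value 0
step 2: op2 load() → 0 — value 0
step 3: op3 load() → 0 — value 0
step 4: op4 load() → 0 — value 0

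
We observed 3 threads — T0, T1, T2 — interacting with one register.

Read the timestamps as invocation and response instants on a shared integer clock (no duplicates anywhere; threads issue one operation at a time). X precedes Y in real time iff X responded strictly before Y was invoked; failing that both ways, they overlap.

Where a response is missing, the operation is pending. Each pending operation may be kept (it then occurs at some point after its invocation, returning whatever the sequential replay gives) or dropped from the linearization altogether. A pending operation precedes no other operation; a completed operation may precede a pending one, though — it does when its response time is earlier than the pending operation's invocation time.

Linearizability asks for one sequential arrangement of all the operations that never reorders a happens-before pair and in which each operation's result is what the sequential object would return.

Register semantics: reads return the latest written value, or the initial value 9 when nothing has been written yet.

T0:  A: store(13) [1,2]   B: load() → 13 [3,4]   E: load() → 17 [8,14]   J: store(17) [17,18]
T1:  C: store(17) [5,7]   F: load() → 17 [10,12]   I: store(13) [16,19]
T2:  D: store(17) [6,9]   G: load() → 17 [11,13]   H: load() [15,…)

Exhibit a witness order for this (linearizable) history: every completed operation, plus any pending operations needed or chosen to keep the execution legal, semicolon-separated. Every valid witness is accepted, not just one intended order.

A; B; C; D; E; F; G; H; I; J

after step 1 (A store(13)): value 13
after step 2 (B load() → 13): value 13
after step 3 (C store(17)): value 17
after step 4 (D store(17)): value 17
after step 5 (E load() → 17): value 17
after step 6 (F load() → 17): value 17
after step 7 (G load() → 17): value 17
after step 8 (H load() (pending, included)): value 17
after step 9 (I store(13)): value 13
after step 10 (J store(17)): value 17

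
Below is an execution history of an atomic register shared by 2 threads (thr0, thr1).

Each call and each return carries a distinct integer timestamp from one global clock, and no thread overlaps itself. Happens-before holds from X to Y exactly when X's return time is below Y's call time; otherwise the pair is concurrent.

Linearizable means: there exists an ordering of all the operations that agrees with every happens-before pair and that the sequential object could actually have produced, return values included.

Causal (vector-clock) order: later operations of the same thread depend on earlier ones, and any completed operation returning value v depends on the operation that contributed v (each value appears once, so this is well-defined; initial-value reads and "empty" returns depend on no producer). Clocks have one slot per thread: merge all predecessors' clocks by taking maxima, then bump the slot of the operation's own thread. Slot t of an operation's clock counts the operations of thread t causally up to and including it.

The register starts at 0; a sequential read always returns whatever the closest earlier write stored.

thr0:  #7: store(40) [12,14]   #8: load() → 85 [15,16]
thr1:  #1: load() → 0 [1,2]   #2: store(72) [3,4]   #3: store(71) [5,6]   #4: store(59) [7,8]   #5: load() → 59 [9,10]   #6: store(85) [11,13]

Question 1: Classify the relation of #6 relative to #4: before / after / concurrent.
after

#6 spans [11,13], #4 spans [7,8]
resp(#4)=8 < inv(#6)=11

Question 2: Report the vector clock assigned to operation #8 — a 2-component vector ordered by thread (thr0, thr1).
(2, 6)

VC(#1, invoked at 1): no causal predecessors; +1 on thr1 → (0, 1)
VC(#7, invoked at 12): no causal predecessors; +1 on thr0 → (1, 0)
from VC(#1)=(0, 1), #2 (invoked 3) maxes components and bumps thr1 → (0, 2)
from VC(#2)=(0, 2), #3 (invoked 5) maxes components and bumps thr1 → (0, 3)
from VC(#3)=(0, 3), #4 (invoked 7) maxes components and bumps thr1 → (0, 4)
from VC(#4)=(0, 4), #5 (invoked 9) maxes components and bumps thr1 → (0, 5)
from VC(#5)=(0, 5), #6 (invoked 11) maxes components and bumps thr1 → (0, 6)
from VC(#6)=(0, 6), VC(#7)=(1, 0), #8 (invoked 15) maxes components and bumps thr0 → (2, 6)
target: VC(#8) = (2, 6)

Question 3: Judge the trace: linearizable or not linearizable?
linearizable

a witness: #1, #2, #3, #4, #5, #7, #6, #8
after step 1 (#1 load() → 0): value 0
after step 2 (#2 store(72)): value 72
after step 3 (#3 store(71)): value 71
after step 4 (#4 store(59)): value 59
after step 5 (#5 load() → 59): value 59
after step 6 (#7 store(40)): value 40
after step 7 (#6 store(85)): value 85
after step 8 (#8 load() → 85): value 85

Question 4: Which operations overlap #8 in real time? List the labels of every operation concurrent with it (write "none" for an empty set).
none

#8 runs from 15 to 16; window-overlapping ops are concurrent
#1 [1,2]: before
#2 [3,4]: before
#3 [5,6]: before
#4 [7,8]: before
#5 [9,10]: before
#6 [11,13]: before
#7 [12,14]: before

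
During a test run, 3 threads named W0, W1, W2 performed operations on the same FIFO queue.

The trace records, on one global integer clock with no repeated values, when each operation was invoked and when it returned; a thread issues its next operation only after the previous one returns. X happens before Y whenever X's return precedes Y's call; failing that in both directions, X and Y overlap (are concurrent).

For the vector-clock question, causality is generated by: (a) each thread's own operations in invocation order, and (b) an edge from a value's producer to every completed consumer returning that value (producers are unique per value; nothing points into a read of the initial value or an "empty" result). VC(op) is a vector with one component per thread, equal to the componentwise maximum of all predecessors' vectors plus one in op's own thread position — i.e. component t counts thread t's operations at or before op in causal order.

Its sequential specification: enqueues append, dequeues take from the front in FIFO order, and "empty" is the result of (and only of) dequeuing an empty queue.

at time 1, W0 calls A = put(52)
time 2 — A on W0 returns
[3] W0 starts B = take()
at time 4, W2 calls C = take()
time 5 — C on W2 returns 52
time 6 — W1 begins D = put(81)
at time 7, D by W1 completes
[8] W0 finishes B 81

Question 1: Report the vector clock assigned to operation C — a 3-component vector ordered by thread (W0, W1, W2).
(1, 0, 1)

root op D, invoked 6: fresh clock plus W1's own tick → (0, 1, 0)
root op A, invoked 1: fresh clock plus W0's own tick → (1, 0, 0)
C (invocation 4): componentwise max over VC(A)=(1, 0, 0), +1 at W2, giving (1, 0, 1)
B (invocation 3): componentwise max over VC(A)=(1, 0, 0), VC(D)=(0, 1, 0), +1 at W0, giving (2, 1, 0)
target: VC(C) = (1, 0, 1)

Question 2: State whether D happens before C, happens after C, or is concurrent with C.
after

D spans [6,7], C spans [4,5]
resp(C)=5 < inv(D)=6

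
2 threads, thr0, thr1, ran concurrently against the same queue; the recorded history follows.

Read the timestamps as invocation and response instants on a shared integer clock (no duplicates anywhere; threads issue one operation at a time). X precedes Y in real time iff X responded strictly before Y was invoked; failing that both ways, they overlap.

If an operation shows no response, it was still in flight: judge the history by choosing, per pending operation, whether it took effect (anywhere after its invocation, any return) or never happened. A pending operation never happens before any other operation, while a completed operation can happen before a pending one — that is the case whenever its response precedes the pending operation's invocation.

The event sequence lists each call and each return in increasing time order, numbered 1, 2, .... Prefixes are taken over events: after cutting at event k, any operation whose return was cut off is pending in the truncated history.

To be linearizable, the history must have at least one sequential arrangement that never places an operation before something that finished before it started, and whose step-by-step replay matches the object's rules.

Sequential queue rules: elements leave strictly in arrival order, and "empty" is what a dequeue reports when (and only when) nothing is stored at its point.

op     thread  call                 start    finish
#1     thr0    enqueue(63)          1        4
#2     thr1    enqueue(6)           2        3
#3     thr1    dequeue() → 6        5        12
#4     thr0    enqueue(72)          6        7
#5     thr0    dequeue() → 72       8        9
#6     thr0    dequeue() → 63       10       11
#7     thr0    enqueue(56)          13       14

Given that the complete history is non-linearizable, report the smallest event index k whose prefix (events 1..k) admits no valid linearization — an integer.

9

one valid order for events 1..8 is #1, #2, #3, #4:
1. #1 enqueue(63), leaving queue <63>
2. #2 enqueue(6), leaving queue <63,6>
3. #3 dequeue() (pending, included), leaving queue <6>
4. #4 enqueue(72), leaving queue <6,72>
adding event 9 (#5 responds at 9) leaves no legal real-time order
no escape via the 1 pending operation (#3): every completion choice fails
e.g. #1, #2, #4, #5 (pending dropped): illegal at step 4, since #5 dequeue() → 72 cannot apply there
e.g. #2, #1, #4, #5 (pending dropped): illegal at step 4, since #5 dequeue() → 72 cannot apply there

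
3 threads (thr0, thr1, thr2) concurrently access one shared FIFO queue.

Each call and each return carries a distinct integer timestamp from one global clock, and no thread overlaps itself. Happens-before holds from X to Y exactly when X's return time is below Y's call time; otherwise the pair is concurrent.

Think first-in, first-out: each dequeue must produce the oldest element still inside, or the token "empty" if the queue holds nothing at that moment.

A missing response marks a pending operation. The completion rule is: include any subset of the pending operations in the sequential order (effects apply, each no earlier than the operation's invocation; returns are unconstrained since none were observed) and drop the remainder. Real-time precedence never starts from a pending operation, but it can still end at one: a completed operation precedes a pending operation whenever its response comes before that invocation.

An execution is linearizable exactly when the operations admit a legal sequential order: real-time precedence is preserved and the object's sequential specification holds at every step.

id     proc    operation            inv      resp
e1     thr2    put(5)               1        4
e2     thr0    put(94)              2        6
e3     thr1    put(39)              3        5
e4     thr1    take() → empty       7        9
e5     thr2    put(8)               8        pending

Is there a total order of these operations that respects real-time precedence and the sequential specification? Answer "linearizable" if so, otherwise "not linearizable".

not linearizable

events 1..8 are fine; event 9 — the response of e4 at time 9 — makes the prefix non-linearizable
the 4 completed operations admit 6 real-time orders; each fails the FIFO queue replay
no escape via the 1 pending operation (e5): every completion choice fails
for example e1, e2, e3, e4 (pending dropped) fails at step 4: e4 take() → empty is not legal there
for example e1, e3, e2, e4 (pending dropped) fails at step 4: e4 take() → empty is not legal there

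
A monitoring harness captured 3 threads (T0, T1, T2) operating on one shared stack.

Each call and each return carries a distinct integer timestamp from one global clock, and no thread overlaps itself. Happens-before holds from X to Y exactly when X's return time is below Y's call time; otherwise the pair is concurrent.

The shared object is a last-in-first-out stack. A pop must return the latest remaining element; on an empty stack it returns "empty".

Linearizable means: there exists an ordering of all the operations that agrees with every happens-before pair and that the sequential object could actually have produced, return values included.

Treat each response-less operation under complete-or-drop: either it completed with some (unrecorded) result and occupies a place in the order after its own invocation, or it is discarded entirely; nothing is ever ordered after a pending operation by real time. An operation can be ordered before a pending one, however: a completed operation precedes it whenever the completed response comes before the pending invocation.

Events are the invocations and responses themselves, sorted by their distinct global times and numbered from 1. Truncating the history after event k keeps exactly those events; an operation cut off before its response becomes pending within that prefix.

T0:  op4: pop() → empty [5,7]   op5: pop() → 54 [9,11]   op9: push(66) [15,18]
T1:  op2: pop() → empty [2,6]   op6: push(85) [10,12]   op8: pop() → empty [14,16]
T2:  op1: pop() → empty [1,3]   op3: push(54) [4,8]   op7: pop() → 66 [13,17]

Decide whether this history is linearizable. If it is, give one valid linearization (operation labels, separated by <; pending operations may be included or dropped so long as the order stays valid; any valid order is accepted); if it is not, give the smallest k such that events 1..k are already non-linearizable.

not linearizable — minimal violating prefix: 17 events

the violation lands at event 17, op7's response at time 17: events 1..16 linearize, events 1..17 do not
the 8 completed operations admit 32 real-time orders; each fails the stack replay
include/drop combinations of the 1 pending operation (op9) were all tried; none helps
sample order op1, op2, op3, op4, op5, op6, op7, op8 (pending dropped) stalls at step 4 — op4 pop() → empty has no legal effect
sample order op1, op2, op3, op4, op5, op6, op8, op7 (pending dropped) stalls at step 4 — op4 pop() → empty has no legal effect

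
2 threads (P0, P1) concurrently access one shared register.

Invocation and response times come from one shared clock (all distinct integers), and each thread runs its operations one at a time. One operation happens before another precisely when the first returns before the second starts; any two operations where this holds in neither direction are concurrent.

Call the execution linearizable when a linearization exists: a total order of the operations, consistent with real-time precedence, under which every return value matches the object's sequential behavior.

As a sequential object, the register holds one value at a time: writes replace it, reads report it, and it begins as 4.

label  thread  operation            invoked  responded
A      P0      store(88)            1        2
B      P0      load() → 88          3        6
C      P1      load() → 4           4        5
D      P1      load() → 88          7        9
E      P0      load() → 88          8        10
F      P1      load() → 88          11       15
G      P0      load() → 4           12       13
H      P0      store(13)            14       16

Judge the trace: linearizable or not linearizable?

already the first 5 events (up to C's response at time 5) admit no linearization; the first 4 still do
exhaustive check: the 2 completed register ops admit one real-time order; illegal
including or dropping the 1 pending operation (B) in any combination fails
sample order A, C (pending dropped) stalls at step 2 — C load() → 4 has no legal effect

not linearizable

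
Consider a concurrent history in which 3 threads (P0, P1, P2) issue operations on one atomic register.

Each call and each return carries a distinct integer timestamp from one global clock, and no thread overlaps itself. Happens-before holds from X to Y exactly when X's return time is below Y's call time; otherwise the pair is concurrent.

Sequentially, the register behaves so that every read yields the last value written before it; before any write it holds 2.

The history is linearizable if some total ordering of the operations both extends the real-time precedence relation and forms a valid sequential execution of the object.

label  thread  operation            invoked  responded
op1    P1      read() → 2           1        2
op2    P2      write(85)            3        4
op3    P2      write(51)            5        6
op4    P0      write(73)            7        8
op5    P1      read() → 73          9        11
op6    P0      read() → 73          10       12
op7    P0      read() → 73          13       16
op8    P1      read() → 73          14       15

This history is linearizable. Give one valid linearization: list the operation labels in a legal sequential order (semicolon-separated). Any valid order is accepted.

op1; op2; op3; op4; op5; op6; op7; op8

step 1: op1 read() → 2 — value 2
step 2: op2 write(85) — value 85
step 3: op3 write(51) — value 51
step 4: op4 write(73) — value 73
step 5: op5 read() → 73 — value 73
step 6: op6 read() → 73 — value 73
step 7: op7 read() → 73 — value 73
step 8: op8 read() → 73 — value 73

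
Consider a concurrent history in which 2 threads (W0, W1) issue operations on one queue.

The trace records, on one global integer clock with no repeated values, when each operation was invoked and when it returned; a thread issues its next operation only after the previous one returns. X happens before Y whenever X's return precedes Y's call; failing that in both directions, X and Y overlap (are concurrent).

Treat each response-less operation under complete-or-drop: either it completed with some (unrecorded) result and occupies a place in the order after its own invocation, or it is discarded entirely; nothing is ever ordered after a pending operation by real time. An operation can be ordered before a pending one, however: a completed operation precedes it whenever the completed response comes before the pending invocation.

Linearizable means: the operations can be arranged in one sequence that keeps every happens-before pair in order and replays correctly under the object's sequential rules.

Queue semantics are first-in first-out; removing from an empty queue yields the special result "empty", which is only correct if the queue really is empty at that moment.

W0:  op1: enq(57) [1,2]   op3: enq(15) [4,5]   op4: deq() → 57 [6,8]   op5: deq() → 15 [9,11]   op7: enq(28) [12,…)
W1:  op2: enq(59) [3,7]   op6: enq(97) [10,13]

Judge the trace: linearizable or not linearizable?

one valid linearization: op1, op3, op2, op4, op5, op6
after step 1 (op1 enq(57)): queue <57>
after step 2 (op3 enq(15)): queue <57,15>
after step 3 (op2 enq(59)): queue <57,15,59>
after step 4 (op4 deq() → 57): queue <15,59>
after step 5 (op5 deq() → 15): queue <59>
after step 6 (op6 enq(97)): queue <59,97>

linearizable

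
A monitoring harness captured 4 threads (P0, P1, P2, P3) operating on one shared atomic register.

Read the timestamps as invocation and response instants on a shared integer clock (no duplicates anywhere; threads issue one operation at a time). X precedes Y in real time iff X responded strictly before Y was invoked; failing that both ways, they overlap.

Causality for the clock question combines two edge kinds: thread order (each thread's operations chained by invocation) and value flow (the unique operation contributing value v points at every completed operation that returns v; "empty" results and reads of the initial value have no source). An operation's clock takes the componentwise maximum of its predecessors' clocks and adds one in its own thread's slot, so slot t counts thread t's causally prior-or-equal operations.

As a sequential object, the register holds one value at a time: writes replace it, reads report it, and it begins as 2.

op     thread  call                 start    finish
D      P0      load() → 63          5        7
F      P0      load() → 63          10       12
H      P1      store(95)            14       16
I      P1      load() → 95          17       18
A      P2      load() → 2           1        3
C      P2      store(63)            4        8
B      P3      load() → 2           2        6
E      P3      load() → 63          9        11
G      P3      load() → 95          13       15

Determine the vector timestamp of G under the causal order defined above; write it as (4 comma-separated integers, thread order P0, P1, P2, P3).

(0, 1, 2, 3)

root op B, invoked 2: fresh clock plus P3's own tick → (0, 0, 0, 1)
root op A, invoked 1: fresh clock plus P2's own tick → (0, 0, 1, 0)
root op H, invoked 14: fresh clock plus P1's own tick → (0, 1, 0, 0)
from VC(A)=(0, 0, 1, 0), C (invoked 4) maxes components and bumps P2 → (0, 0, 2, 0)
from VC(H)=(0, 1, 0, 0), I (invoked 17) maxes components and bumps P1 → (0, 2, 0, 0)
from VC(C)=(0, 0, 2, 0), D (invoked 5) maxes components and bumps P0 → (1, 0, 2, 0)
from VC(B)=(0, 0, 0, 1), VC(C)=(0, 0, 2, 0), E (invoked 9) maxes components and bumps P3 → (0, 0, 2, 2)
from VC(C)=(0, 0, 2, 0), VC(D)=(1, 0, 2, 0), F (invoked 10) maxes components and bumps P0 → (2, 0, 2, 0)
from VC(E)=(0, 0, 2, 2), VC(H)=(0, 1, 0, 0), G (invoked 13) maxes components and bumps P3 → (0, 1, 2, 3)
target: VC(G) = (0, 1, 2, 3)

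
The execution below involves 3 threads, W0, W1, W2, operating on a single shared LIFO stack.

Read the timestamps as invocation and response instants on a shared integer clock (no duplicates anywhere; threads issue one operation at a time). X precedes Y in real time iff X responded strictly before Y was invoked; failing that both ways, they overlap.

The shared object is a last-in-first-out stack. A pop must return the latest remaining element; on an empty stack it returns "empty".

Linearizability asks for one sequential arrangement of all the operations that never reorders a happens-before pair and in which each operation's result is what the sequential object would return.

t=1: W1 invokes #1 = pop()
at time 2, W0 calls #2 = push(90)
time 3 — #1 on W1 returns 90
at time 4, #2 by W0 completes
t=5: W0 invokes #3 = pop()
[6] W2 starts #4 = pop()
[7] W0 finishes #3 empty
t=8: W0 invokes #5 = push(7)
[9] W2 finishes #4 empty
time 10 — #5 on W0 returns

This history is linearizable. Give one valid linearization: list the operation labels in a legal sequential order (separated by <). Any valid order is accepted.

1. #2 push(90), leaving stack <90>
2. #1 pop() → 90, leaving stack <>
3. #3 pop() → empty, leaving stack <>
4. #4 pop() → empty, leaving stack <>
5. #5 push(7), leaving stack <7>

#2 < #1 < #3 < #4 < #5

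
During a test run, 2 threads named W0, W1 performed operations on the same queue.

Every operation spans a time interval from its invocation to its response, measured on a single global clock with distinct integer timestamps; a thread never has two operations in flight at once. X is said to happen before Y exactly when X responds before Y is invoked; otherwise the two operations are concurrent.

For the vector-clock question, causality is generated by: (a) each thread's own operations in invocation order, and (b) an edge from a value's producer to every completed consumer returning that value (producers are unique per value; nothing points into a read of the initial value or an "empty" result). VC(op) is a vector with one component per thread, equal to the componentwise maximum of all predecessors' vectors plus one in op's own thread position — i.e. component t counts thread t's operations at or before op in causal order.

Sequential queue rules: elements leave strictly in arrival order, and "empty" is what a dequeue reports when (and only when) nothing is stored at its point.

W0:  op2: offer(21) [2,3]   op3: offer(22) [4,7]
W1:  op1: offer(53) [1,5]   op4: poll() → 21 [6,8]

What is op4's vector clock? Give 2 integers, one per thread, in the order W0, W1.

(1, 2)

op1 (invocation 1): nothing precedes it; W1's component alone gives (0, 1)
op2 (invocation 2): nothing precedes it; W0's component alone gives (1, 0)
invoked at 4, op3 merges VC(op2)=(1, 0) and bumps W0's slot → (2, 0)
invoked at 6, op4 merges VC(op1)=(0, 1), VC(op2)=(1, 0) and bumps W1's slot → (1, 2)
target: VC(op4) = (1, 2)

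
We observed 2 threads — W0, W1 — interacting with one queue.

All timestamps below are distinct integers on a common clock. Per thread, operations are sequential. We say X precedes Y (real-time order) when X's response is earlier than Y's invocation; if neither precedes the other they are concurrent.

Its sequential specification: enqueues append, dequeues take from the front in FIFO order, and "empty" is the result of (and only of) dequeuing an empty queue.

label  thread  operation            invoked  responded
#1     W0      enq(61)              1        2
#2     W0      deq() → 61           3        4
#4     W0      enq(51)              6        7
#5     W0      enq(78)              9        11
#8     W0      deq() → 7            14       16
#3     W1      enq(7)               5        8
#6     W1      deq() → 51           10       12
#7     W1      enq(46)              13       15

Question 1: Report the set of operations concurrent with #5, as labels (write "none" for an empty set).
#5 runs from 9 to 11; window-overlapping ops are concurrent
#1 [1,2]: before
#2 [3,4]: before
#3 [5,8]: before
#4 [6,7]: before
#6 [10,12]: concurrent
#7 [13,15]: after
#8 [14,16]: after

#6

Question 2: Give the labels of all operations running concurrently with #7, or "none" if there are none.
#7 spans [13,15]; an op avoiding the whole window 13..15 is ordered, any other is concurrent
#1 [1,2]: before
#2 [3,4]: before
#3 [5,8]: before
#4 [6,7]: before
#5 [9,11]: before
#6 [10,12]: before
#8 [14,16]: concurrent

#8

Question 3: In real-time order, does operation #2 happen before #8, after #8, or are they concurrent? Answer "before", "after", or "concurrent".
#2 spans [3,4], #8 spans [14,16]
resp(#2)=4 < inv(#8)=14

before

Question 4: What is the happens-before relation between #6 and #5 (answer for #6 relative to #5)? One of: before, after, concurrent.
#6 spans [10,12], #5 spans [9,11]
the intervals overlap in both directions

concurrent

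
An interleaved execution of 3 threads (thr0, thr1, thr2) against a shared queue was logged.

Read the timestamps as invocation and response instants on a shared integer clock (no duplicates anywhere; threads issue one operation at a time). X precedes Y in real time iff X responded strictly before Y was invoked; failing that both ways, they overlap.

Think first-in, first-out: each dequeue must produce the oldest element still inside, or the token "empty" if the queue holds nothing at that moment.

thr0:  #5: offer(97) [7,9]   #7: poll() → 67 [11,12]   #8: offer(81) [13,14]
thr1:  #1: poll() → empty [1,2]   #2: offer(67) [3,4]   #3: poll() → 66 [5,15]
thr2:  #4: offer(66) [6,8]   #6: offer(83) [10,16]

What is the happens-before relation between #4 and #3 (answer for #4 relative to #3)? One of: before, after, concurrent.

concurrent

#4 spans [6,8], #3 spans [5,15]
the intervals overlap in both directions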